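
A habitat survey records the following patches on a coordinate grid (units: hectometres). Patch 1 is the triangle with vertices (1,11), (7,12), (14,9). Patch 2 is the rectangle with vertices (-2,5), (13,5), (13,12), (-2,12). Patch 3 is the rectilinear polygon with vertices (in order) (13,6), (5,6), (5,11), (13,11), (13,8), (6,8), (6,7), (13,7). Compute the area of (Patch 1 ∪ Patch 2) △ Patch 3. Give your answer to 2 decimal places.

72.14

|Patch 1 ∪ Patch 2| = 105.1374.
|(Patch 1 ∪ Patch 2) ∩ Patch 3| = 33.
|(Patch 1 ∪ Patch 2) △ Patch 3| = 105.1374 + 33 − 66 = 72.14.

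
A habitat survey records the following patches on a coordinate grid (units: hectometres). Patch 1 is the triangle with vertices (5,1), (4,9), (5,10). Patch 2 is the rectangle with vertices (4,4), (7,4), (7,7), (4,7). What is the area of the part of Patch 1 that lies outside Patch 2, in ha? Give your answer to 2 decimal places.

2.81

|Patch 1| = 4.5, |Patch 1∩Patch 2| = 1.6875.
|Patch 1 ∖ Patch 2| = |Patch 1| − |Patch 1∩Patch 2| = 4.5 − 1.6875 = 2.81.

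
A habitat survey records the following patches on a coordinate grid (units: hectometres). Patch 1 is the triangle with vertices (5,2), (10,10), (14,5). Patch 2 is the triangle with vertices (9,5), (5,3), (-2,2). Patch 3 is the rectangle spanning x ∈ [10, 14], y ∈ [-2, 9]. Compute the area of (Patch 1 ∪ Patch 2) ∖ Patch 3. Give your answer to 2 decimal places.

20.33

|Patch 1 ∪ Patch 2| = 32.6002.
|(Patch 1 ∪ Patch 2) ∩ Patch 3| = 12.2667.
|(Patch 1 ∪ Patch 2) ∖ Patch 3| = 32.6002 − 12.2667 = 20.33.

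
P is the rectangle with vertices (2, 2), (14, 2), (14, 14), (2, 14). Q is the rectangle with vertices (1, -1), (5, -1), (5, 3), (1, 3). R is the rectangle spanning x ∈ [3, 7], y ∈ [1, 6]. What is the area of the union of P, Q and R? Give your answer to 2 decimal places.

By inclusion–exclusion:
Individual areas: |P| = 144, |Q| = 16, |R| = 20.
|P∩Q|: x∈[2,5], y∈[2,3] → 3·1 = 3.
|P∩R|: x∈[3,7], y∈[2,6] → 4·4 = 16.
|Q∩R|: x∈[3,5], y∈[1,3] → 2·2 = 4.
|P∩Q∩R| = 2.
|P ∪ Q ∪ R| = 180 − 23 + 2 = 159.00.

159.00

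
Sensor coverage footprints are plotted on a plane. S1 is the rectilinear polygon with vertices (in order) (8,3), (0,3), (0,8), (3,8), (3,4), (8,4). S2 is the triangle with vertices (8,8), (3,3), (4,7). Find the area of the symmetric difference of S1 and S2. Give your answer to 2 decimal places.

|S1| = 20, |S2| = 7.5, |S1∩S2| = 0.375.
|S1 △ S2| = |S1| + |S2| − 2·|S1∩S2| = 20 + 7.5 − 0.75 = 26.75.

26.75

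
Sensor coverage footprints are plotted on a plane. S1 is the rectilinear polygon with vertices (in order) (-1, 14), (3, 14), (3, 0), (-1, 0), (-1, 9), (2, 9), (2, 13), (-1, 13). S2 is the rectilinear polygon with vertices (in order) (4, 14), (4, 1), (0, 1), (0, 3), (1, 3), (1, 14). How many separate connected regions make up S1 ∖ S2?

2

S1 ∖ S2 splits into 2 disjoint pieces (area 2, area 18).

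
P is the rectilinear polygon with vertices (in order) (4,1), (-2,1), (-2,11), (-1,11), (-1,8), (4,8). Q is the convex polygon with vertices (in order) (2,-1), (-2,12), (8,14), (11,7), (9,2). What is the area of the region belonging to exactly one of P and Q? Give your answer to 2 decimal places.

118.75

|P| = 45, |Q| = 127, |P∩Q| = 26.625.
|P △ Q| = |P| + |Q| − 2·|P∩Q| = 45 + 127 − 53.25 = 118.75.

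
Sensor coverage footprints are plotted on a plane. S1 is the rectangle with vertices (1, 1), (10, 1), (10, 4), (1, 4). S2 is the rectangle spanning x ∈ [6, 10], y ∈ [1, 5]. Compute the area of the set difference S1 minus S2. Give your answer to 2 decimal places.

15.00

|S1∩S2|: x∈[6,10], y∈[1,4] → 4·3 = 12.
|S1| = 27.
|S1 ∖ S2| = |S1| − |S1∩S2| = 27 − 12 = 15.00.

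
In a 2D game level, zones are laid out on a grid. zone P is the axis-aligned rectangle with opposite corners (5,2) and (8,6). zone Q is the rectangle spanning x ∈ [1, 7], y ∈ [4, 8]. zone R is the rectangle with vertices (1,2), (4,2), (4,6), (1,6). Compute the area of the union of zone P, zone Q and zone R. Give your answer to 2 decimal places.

By inclusion–exclusion:
Individual areas: |zone P| = 12, |zone Q| = 24, |zone R| = 12.
|zone P∩zone Q|: x∈[5,7], y∈[4,6] → 2·2 = 4.
|zone P∩zone R| = 0 (no overlap).
|zone Q∩zone R|: x∈[1,4], y∈[4,6] → 3·2 = 6.
|zone P∩zone Q∩zone R| = 0.
|zone P ∪ zone Q ∪ zone R| = 48 − 10 + 0 = 38.00.

38.00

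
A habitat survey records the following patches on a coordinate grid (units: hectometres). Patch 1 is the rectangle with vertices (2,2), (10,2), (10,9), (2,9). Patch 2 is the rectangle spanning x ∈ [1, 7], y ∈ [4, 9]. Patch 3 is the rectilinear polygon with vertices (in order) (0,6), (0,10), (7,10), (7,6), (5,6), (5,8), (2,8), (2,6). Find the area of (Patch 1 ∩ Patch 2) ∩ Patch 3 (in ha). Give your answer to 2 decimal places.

|Patch 1 ∩ Patch 2| = 25.
|(Patch 1 ∩ Patch 2) ∩ Patch 3| = 9.00.

9.00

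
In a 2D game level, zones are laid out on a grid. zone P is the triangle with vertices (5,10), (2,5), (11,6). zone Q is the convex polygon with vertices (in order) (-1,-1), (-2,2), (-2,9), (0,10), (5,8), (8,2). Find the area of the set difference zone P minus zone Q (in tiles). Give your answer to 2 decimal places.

|zone P| = 21, |zone P∩zone Q| = 7.7165.
|zone P ∖ zone Q| = |zone P| − |zone P∩zone Q| = 21 − 7.7165 = 13.28.

13.28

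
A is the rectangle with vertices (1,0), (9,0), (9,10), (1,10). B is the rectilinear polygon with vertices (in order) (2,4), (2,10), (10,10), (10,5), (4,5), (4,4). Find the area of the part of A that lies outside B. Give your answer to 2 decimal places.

|A| = 80, |A∩B| = 37.
|A ∖ B| = |A| − |A∩B| = 80 − 37 = 43.00.

43.00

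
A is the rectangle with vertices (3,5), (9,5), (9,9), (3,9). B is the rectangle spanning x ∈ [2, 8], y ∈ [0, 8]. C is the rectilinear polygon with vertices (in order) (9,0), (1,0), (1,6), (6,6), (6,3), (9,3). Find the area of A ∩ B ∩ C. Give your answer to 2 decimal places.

The intersection is the polygon with vertices (3,6), (6,6), (6,5), (3,5).
By the shoelace formula its area is 3.00.

3.00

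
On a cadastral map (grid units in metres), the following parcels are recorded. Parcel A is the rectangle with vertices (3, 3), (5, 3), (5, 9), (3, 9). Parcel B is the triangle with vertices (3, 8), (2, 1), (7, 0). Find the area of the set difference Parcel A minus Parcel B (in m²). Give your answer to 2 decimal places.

|Parcel A| = 12, |Parcel A∩Parcel B| = 6.
|Parcel A ∖ Parcel B| = |Parcel A| − |Parcel A∩Parcel B| = 12 − 6 = 6.00.

6.00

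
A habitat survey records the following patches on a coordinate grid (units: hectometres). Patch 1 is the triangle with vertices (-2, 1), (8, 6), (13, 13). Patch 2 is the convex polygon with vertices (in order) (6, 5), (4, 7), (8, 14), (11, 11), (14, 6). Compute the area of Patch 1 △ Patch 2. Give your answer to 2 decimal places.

44.78

|Patch 1| = 22.5, |Patch 2| = 49, |Patch 1∩Patch 2| = 13.3599.
|Patch 1 △ Patch 2| = |Patch 1| + |Patch 2| − 2·|Patch 1∩Patch 2| = 22.5 + 49 − 26.7198 = 44.78.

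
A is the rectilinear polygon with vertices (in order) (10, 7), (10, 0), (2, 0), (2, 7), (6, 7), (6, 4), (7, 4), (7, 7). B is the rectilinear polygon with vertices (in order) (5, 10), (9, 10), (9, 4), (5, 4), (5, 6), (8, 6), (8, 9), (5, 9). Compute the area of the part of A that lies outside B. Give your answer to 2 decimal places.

46.00

|A| = 53, |A∩B| = 7.
|A ∖ B| = |A| − |A∩B| = 53 − 7 = 46.00.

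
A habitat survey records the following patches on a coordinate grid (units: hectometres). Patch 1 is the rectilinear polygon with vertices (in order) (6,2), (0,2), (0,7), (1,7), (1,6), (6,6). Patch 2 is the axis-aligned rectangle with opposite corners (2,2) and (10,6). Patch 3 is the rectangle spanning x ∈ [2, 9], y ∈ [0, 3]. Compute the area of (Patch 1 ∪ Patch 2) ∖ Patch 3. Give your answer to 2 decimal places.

|Patch 1 ∪ Patch 2| = 41.
|(Patch 1 ∪ Patch 2) ∩ Patch 3| = 7.
|(Patch 1 ∪ Patch 2) ∖ Patch 3| = 41 − 7 = 34.00.

34.00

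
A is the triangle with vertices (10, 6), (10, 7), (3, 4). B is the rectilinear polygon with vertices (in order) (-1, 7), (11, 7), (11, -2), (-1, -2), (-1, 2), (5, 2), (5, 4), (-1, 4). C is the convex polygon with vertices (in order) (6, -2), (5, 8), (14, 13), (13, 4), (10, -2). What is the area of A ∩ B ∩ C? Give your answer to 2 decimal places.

3.12

The intersection is the polygon with vertices (5.333,4.667), (5.301,4.986), (10,7), (10,6).
By the shoelace formula its area is 3.12.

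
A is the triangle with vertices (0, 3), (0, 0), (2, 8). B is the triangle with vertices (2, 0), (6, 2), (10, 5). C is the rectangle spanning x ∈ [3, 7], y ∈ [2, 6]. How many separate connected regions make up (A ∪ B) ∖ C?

(A ∪ B) ∖ C splits into 3 disjoint pieces (area 3, area 0.5625, area 0.8).

3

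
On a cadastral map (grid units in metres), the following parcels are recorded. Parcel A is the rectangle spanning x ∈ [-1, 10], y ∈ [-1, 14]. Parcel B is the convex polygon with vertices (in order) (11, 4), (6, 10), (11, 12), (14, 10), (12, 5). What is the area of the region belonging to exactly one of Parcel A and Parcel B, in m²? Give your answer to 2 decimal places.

|Parcel A| = 165, |Parcel B| = 33.5, |Parcel A∩Parcel B| = 12.8.
|Parcel A △ Parcel B| = |Parcel A| + |Parcel B| − 2·|Parcel A∩Parcel B| = 165 + 33.5 − 25.6 = 172.90.

172.90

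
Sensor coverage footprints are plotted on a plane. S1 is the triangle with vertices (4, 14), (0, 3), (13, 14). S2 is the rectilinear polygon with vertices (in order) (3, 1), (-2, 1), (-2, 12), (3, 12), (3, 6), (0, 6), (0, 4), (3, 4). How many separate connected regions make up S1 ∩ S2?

S1 ∩ S2 splits into 2 disjoint pieces (area 5.0114, area 0.4091).

2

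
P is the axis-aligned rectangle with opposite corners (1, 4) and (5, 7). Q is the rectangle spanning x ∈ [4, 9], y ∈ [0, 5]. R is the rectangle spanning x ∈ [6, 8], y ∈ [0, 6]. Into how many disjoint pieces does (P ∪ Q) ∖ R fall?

(P ∪ Q) ∖ R splits into 2 disjoint pieces (area 21, area 5).

2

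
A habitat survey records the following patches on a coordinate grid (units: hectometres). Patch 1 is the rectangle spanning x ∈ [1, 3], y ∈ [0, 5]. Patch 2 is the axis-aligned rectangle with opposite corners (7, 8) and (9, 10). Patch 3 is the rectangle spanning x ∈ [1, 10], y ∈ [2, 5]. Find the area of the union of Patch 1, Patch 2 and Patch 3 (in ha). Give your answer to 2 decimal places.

35.00

By inclusion–exclusion:
Individual areas: |Patch 1| = 10, |Patch 2| = 4, |Patch 3| = 27.
|Patch 1∩Patch 2| = 0 (no overlap).
|Patch 1∩Patch 3|: x∈[1,3], y∈[2,5] → 2·3 = 6.
|Patch 2∩Patch 3| = 0 (no overlap).
|Patch 1∩Patch 2∩Patch 3| = 0.
|Patch 1 ∪ Patch 2 ∪ Patch 3| = 41 − 6 + 0 = 35.00.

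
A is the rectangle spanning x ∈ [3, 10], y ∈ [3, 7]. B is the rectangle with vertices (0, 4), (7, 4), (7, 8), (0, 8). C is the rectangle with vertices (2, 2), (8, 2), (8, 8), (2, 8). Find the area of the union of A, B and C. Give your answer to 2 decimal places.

52.00

By inclusion–exclusion:
Individual areas: |A| = 28, |B| = 28, |C| = 36.
|A∩B|: x∈[3,7], y∈[4,7] → 4·3 = 12.
|A∩C|: x∈[3,8], y∈[3,7] → 5·4 = 20.
|B∩C|: x∈[2,7], y∈[4,8] → 5·4 = 20.
|A∩B∩C| = 12.
|A ∪ B ∪ C| = 92 − 52 + 12 = 52.00.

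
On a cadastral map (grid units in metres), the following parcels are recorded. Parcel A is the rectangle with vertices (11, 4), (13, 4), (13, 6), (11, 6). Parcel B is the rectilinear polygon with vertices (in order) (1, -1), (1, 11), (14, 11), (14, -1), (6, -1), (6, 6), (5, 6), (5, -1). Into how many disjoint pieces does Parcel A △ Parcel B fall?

1

Parcel A △ Parcel B is a single connected region.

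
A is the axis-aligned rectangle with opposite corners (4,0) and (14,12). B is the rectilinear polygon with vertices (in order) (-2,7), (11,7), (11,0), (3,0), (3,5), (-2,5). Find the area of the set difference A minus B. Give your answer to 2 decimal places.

71.00

|A| = 120, |A∩B| = 49.
|A ∖ B| = |A| − |A∩B| = 120 − 49 = 71.00.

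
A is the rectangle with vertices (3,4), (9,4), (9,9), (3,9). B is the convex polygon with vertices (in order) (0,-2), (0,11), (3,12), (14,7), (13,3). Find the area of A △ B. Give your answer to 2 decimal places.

97.50

|A| = 30, |B| = 127.5, |A∩B| = 30.
|A △ B| = |A| + |B| − 2·|A∩B| = 30 + 127.5 − 60 = 97.50.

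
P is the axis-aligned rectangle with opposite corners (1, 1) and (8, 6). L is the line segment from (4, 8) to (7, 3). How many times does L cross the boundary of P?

The segment meets the boundary at (5.2,6).

1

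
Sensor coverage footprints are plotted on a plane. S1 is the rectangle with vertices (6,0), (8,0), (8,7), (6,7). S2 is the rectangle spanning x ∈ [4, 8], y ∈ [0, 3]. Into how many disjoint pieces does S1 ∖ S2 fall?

1

S1 ∖ S2 is a single connected region.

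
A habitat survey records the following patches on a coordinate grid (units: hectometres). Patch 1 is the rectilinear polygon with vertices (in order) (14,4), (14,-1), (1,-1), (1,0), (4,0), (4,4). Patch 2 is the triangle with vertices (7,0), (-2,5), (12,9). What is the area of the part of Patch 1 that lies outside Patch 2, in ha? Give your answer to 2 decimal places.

|Patch 1| = 53, |Patch 1∩Patch 2| = 13.9444.
|Patch 1 ∖ Patch 2| = |Patch 1| − |Patch 1∩Patch 2| = 53 − 13.9444 = 39.06.

39.06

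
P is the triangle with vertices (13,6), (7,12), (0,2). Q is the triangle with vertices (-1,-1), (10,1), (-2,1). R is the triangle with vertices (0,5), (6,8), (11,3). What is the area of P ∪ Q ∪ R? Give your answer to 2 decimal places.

68.69

By inclusion–exclusion:
Individual areas: |P| = 51, |Q| = 12, |R| = 22.5.
|P∩Q| = 0.
|P∩R| = 16.8142.
|Q∩R| = 0.
|P∩Q∩R| = 0.
|P ∪ Q ∪ R| = 85.5 − 16.8142 + 0 = 68.69.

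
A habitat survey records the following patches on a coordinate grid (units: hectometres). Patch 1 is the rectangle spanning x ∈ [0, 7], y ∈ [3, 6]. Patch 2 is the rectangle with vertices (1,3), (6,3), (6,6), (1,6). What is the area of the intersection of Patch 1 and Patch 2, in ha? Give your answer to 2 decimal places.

15.00

|Patch 1∩Patch 2|: x∈[1,6], y∈[3,6] → 5·3 = 15.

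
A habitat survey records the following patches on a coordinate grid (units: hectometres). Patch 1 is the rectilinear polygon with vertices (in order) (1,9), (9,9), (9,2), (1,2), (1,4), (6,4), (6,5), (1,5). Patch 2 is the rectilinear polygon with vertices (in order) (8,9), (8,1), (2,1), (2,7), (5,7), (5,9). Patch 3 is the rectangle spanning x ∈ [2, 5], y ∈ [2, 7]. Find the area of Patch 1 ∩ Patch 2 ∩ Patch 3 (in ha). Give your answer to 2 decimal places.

12.00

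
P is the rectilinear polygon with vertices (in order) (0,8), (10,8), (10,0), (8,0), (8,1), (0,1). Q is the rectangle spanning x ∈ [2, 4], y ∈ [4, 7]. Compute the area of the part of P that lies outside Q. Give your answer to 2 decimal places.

66.00

|P| = 72, |P∩Q| = 6.
|P ∖ Q| = |P| − |P∩Q| = 72 − 6 = 66.00.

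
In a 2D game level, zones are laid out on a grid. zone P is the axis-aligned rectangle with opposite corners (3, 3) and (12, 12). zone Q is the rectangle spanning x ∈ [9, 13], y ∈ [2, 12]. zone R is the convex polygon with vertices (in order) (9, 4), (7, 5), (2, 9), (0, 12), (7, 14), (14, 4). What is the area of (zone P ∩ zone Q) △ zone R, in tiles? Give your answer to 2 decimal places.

66.00

|zone P ∩ zone Q| = 27.
|(zone P ∩ zone Q) ∩ zone R| = 15.
|(zone P ∩ zone Q) △ zone R| = 27 + 69 − 30 = 66.00.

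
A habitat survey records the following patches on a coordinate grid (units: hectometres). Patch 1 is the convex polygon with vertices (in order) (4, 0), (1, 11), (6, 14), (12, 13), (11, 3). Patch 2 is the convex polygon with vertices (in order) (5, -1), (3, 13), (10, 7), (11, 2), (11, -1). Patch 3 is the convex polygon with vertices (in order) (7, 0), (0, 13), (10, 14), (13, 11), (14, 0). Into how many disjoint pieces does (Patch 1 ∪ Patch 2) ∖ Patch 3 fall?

3

(Patch 1 ∪ Patch 2) ∖ Patch 3 splits into 3 disjoint pieces (area 22.8475, area 0.46, area 0.5545).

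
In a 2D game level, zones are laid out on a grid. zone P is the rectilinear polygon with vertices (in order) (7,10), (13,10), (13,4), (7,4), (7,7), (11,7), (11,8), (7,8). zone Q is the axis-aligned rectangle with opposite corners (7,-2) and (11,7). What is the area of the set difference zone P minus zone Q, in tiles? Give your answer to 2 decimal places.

20.00

|zone P| = 32, |zone P∩zone Q| = 12.
|zone P ∖ zone Q| = |zone P| − |zone P∩zone Q| = 32 − 12 = 20.00.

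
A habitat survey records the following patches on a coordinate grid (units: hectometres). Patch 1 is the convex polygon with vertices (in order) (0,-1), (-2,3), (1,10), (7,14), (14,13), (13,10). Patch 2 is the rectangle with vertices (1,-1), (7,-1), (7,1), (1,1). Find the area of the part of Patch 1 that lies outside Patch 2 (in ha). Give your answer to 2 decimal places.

113.21

|Patch 1| = 114, |Patch 1∩Patch 2| = 0.7867.
|Patch 1 ∖ Patch 2| = |Patch 1| − |Patch 1∩Patch 2| = 114 − 0.7867 = 113.21.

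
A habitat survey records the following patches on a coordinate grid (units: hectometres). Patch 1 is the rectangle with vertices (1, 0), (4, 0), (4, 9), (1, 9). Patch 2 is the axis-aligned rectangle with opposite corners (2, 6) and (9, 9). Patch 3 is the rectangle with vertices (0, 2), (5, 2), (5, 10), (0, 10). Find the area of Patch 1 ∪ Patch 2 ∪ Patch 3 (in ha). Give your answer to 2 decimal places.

By inclusion–exclusion:
Individual areas: |Patch 1| = 27, |Patch 2| = 21, |Patch 3| = 40.
|Patch 1∩Patch 2|: x∈[2,4], y∈[6,9] → 2·3 = 6.
|Patch 1∩Patch 3|: x∈[1,4], y∈[2,9] → 3·7 = 21.
|Patch 2∩Patch 3|: x∈[2,5], y∈[6,9] → 3·3 = 9.
|Patch 1∩Patch 2∩Patch 3| = 6.
|Patch 1 ∪ Patch 2 ∪ Patch 3| = 88 − 36 + 6 = 58.00.

58.00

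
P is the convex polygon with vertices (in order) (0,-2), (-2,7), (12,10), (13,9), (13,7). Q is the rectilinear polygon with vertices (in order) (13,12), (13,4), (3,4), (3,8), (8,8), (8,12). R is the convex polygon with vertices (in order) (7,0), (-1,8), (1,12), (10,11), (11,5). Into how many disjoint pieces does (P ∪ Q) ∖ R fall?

(P ∪ Q) ∖ R splits into 2 disjoint pieces (area 33.2848, area 22.1778).

2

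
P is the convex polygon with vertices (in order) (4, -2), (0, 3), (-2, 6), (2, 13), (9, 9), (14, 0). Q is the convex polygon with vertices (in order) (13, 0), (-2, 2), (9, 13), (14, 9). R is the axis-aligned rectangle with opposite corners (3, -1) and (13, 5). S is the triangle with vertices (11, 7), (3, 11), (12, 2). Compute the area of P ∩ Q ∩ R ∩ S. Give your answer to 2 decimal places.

3.56

The intersection is the polygon with vertices (11.222,5), (11.5,4.5), (12,2), (9,5).
By the shoelace formula its area is 3.56.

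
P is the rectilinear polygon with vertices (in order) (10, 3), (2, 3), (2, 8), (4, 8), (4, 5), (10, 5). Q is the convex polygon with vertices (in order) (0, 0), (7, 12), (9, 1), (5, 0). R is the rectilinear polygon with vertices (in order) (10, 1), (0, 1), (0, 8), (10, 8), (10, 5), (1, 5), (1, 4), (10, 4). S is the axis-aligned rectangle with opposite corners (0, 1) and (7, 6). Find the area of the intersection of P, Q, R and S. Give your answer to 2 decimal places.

5.70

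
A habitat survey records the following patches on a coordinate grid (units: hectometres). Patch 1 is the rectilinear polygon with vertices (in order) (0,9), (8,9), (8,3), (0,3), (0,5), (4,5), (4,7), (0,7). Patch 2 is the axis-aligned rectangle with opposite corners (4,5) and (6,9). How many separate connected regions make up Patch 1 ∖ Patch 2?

Patch 1 ∖ Patch 2 splits into 2 disjoint pieces (area 8, area 24).

2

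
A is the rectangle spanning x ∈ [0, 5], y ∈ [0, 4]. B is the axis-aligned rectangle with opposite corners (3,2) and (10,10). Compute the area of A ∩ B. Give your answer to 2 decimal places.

|A∩B|: x∈[3,5], y∈[2,4] → 2·2 = 4.

4.00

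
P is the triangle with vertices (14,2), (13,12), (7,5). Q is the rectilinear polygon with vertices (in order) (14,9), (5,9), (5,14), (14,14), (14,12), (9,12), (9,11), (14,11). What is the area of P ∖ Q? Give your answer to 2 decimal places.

|P| = 33.5, |P∩Q| = 3.8286.
|P ∖ Q| = |P| − |P∩Q| = 33.5 − 3.8286 = 29.67.

29.67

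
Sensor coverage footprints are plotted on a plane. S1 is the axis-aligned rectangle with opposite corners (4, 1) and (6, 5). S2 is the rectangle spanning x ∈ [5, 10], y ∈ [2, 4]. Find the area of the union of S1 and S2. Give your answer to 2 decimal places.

16.00

By inclusion–exclusion:
Individual areas: |S1| = 8, |S2| = 10.
|S1∩S2|: x∈[5,6], y∈[2,4] → 1·2 = 2.
|S1 ∪ S2| = 18 − 2 = 16.00.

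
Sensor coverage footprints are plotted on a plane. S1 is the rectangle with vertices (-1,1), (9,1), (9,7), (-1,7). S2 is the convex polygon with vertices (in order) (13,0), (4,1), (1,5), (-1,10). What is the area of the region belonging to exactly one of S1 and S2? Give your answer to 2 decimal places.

39.93

|S1| = 60, |S2| = 41.5, |S1∩S2| = 30.7857.
|S1 △ S2| = |S1| + |S2| − 2·|S1∩S2| = 60 + 41.5 − 61.5714 = 39.93.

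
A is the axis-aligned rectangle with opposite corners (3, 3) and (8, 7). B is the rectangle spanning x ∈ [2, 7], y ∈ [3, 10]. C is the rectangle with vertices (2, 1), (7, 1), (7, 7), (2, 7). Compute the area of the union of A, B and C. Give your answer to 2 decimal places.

49.00

By inclusion–exclusion:
Individual areas: |A| = 20, |B| = 35, |C| = 30.
|A∩B|: x∈[3,7], y∈[3,7] → 4·4 = 16.
|A∩C|: x∈[3,7], y∈[3,7] → 4·4 = 16.
|B∩C|: x∈[2,7], y∈[3,7] → 5·4 = 20.
|A∩B∩C| = 16.
|A ∪ B ∪ C| = 85 − 52 + 16 = 49.00.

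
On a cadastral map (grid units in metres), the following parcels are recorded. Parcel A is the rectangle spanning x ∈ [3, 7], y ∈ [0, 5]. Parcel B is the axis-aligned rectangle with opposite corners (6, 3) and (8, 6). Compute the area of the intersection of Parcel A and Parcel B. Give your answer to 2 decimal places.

|Parcel A∩Parcel B|: x∈[6,7], y∈[3,5] → 1·2 = 2.

2.00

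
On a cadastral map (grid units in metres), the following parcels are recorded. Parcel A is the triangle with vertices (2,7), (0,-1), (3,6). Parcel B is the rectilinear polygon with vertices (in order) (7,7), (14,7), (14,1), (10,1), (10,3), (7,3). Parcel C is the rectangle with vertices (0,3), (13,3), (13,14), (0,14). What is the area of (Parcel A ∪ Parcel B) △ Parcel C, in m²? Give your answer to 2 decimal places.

128.86

|Parcel A ∪ Parcel B| = 41.
|(Parcel A ∪ Parcel B) ∩ Parcel C| = 27.5714.
|(Parcel A ∪ Parcel B) △ Parcel C| = 41 + 143 − 55.1429 = 128.86.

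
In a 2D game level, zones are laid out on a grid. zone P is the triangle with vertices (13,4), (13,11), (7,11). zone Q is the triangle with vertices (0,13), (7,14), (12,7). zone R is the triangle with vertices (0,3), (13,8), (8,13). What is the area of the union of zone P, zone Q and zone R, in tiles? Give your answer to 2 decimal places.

69.92

By inclusion–exclusion:
Individual areas: |zone P| = 21, |zone Q| = 27, |zone R| = 45.
|zone P∩zone Q| = 6.3482.
|zone P∩zone R| = 11.343.
|zone Q∩zone R| = 11.6333.
|zone P∩zone Q∩zone R| = 6.2403.
|zone P ∪ zone Q ∪ zone R| = 93 − 29.3245 + 6.2403 = 69.92.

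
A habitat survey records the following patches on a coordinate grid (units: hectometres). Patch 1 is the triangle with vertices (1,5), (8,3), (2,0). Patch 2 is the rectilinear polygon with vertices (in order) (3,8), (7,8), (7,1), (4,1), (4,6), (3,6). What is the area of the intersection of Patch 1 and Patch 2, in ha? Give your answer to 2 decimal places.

The intersection is the polygon with vertices (7,3.286), (7,2.5), (4,1), (4,4.143).
By the shoelace formula its area is 5.89.

5.89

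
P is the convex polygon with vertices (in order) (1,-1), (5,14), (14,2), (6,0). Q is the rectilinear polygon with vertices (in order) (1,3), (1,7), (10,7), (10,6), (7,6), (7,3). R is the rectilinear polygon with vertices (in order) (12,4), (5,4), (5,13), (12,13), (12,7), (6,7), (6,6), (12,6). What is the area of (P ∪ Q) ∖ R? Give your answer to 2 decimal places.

66.57

|P ∪ Q| = 98.9.
|(P ∪ Q) ∩ R| = 32.3333.
|(P ∪ Q) ∖ R| = 98.9 − 32.3333 = 66.57.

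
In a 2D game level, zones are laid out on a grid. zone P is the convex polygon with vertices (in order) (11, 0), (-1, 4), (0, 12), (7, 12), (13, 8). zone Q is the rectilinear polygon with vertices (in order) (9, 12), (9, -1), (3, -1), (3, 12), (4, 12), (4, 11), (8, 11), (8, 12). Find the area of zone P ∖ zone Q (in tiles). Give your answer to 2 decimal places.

63.00

|zone P| = 120, |zone P∩zone Q| = 57.
|zone P ∖ zone Q| = |zone P| − |zone P∩zone Q| = 120 − 57 = 63.00.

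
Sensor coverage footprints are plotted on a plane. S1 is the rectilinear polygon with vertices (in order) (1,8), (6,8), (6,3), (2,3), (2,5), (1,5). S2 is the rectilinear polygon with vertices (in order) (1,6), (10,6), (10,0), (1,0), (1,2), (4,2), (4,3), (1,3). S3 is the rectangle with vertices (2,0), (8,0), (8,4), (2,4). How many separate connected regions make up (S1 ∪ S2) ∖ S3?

(S1 ∪ S2) ∖ S3 splits into 2 disjoint pieces (area 37, area 2).

2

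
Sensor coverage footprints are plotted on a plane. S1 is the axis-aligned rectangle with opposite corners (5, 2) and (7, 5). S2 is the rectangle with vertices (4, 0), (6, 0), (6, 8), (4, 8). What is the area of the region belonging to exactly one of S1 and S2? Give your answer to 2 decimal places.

|S1∩S2|: x∈[5,6], y∈[2,5] → 1·3 = 3.
|S1 △ S2| = |S1| + |S2| − 2·|S1∩S2| = 6 + 16 − 6 = 16.00.

16.00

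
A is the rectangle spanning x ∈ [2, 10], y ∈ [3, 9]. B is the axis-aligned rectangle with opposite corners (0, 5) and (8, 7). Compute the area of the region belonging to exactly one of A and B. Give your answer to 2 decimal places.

40.00

|A∩B|: x∈[2,8], y∈[5,7] → 6·2 = 12.
|A △ B| = |A| + |B| − 2·|A∩B| = 48 + 16 − 24 = 40.00.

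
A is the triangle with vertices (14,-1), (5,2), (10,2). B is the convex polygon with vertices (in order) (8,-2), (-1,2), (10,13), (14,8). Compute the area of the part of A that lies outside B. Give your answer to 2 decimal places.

|A| = 7.5, |A∩B| = 4.0086.
|A ∖ B| = |A| − |A∩B| = 7.5 − 4.0086 = 3.49.

3.49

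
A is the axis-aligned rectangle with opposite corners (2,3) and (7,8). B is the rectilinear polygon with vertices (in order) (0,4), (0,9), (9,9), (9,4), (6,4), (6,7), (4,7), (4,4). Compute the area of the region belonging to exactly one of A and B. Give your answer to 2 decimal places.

36.00

|A| = 25, |B| = 39, |A∩B| = 14.
|A △ B| = |A| + |B| − 2·|A∩B| = 25 + 39 − 28 = 36.00.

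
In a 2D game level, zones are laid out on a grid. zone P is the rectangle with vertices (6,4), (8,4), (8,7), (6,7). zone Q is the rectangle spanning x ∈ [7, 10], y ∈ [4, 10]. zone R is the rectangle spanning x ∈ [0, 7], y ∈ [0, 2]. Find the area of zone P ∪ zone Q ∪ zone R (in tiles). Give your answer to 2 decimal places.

35.00

By inclusion–exclusion:
Individual areas: |zone P| = 6, |zone Q| = 18, |zone R| = 14.
|zone P∩zone Q|: x∈[7,8], y∈[4,7] → 1·3 = 3.
|zone P∩zone R| = 0 (no overlap).
|zone Q∩zone R| = 0 (no overlap).
|zone P∩zone Q∩zone R| = 0.
|zone P ∪ zone Q ∪ zone R| = 38 − 3 + 0 = 35.00.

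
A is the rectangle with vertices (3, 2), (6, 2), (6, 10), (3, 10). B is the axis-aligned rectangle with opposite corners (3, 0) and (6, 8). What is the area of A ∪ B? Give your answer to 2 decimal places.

30.00

By inclusion–exclusion:
Individual areas: |A| = 24, |B| = 24.
|A∩B|: x∈[3,6], y∈[2,8] → 3·6 = 18.
|A ∪ B| = 48 − 18 = 30.00.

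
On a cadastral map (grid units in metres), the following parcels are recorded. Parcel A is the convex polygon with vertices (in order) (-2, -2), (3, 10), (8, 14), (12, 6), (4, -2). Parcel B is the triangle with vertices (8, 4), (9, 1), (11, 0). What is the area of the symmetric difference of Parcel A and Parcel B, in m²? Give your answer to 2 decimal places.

117.79

|Parcel A| = 116, |Parcel B| = 2.5, |Parcel A∩Parcel B| = 0.3571.
|Parcel A △ Parcel B| = |Parcel A| + |Parcel B| − 2·|Parcel A∩Parcel B| = 116 + 2.5 − 0.7143 = 117.79.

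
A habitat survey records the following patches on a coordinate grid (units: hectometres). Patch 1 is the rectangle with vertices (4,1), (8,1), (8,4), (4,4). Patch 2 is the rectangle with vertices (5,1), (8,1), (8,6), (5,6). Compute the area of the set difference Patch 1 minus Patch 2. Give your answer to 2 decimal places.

3.00

|Patch 1∩Patch 2|: x∈[5,8], y∈[1,4] → 3·3 = 9.
|Patch 1| = 12.
|Patch 1 ∖ Patch 2| = |Patch 1| − |Patch 1∩Patch 2| = 12 − 9 = 3.00.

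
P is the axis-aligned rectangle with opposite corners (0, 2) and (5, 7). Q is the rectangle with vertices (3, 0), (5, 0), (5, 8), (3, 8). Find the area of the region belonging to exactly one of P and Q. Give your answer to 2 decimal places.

21.00

|P∩Q|: x∈[3,5], y∈[2,7] → 2·5 = 10.
|P △ Q| = |P| + |Q| − 2·|P∩Q| = 25 + 16 − 20 = 21.00.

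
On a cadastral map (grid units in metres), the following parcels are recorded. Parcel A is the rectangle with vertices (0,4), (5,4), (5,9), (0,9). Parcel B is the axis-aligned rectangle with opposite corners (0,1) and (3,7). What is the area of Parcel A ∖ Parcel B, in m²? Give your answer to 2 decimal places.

16.00

|Parcel A∩Parcel B|: x∈[0,3], y∈[4,7] → 3·3 = 9.
|Parcel A| = 25.
|Parcel A ∖ Parcel B| = |Parcel A| − |Parcel A∩Parcel B| = 25 − 9 = 16.00.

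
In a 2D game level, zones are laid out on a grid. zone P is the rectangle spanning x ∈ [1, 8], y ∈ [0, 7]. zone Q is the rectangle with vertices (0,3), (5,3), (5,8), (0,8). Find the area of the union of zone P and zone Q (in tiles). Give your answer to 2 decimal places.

By inclusion–exclusion:
Individual areas: |zone P| = 49, |zone Q| = 25.
|zone P∩zone Q|: x∈[1,5], y∈[3,7] → 4·4 = 16.
|zone P ∪ zone Q| = 74 − 16 = 58.00.

58.00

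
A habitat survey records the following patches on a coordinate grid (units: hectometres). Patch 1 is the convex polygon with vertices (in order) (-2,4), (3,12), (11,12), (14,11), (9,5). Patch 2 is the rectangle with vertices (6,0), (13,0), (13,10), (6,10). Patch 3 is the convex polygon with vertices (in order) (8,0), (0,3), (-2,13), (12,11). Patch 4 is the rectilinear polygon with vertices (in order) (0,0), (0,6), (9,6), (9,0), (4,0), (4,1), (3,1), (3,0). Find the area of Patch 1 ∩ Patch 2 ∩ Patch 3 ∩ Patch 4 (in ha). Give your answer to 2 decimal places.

3.41

The intersection is the polygon with vertices (6,6), (9,6), (9,5), (6,4.727).
By the shoelace formula its area is 3.41.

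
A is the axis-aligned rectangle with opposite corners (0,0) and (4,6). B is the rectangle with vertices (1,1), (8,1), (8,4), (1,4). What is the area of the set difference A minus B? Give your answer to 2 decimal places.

15.00

|A∩B|: x∈[1,4], y∈[1,4] → 3·3 = 9.
|A| = 24.
|A ∖ B| = |A| − |A∩B| = 24 − 9 = 15.00.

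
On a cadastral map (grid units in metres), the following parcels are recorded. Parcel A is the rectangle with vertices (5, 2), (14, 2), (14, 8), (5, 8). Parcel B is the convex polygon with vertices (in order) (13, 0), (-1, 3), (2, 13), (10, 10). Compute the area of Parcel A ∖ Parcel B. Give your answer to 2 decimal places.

|Parcel A| = 54, |Parcel A∩Parcel B| = 39.
|Parcel A ∖ Parcel B| = |Parcel A| − |Parcel A∩Parcel B| = 54 − 39 = 15.00.

15.00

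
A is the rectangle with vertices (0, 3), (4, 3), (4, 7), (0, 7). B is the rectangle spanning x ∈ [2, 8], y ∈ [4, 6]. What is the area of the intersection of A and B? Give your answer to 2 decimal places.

|A∩B|: x∈[2,4], y∈[4,6] → 2·2 = 4.

4.00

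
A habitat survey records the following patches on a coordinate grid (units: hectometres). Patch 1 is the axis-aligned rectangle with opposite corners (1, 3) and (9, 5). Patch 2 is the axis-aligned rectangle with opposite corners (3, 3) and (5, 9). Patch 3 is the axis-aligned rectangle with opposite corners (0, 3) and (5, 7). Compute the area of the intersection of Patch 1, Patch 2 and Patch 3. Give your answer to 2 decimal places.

4.00

The intersection is the polygon with vertices (5,3), (3,3), (3,5), (5,5).
By the shoelace formula its area is 4.00.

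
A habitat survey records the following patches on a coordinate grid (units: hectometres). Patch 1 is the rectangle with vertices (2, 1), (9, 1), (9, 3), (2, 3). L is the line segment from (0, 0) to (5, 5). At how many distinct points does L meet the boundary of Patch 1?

2

The segment meets the boundary at (3,3), (2,2).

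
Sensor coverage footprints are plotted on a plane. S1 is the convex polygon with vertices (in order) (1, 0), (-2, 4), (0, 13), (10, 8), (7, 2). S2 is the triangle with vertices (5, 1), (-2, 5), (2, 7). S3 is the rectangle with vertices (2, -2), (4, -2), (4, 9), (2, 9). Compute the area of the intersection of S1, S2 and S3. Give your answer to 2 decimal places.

The intersection is the polygon with vertices (4,3), (4,1.571), (2,2.714), (2,7).
By the shoelace formula its area is 5.71.

5.71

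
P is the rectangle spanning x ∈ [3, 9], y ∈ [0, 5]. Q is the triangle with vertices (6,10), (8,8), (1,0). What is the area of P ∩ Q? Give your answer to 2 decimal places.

The intersection is the polygon with vertices (5.375,5), (3,2.286), (3,4), (3.5,5).
By the shoelace formula its area is 2.97.

2.97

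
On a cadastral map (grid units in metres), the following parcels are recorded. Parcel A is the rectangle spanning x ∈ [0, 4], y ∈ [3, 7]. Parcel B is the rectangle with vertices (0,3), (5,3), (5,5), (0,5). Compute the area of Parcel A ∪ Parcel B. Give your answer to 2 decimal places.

By inclusion–exclusion:
Individual areas: |Parcel A| = 16, |Parcel B| = 10.
|Parcel A∩Parcel B|: x∈[0,4], y∈[3,5] → 4·2 = 8.
|Parcel A ∪ Parcel B| = 26 − 8 = 18.00.

18.00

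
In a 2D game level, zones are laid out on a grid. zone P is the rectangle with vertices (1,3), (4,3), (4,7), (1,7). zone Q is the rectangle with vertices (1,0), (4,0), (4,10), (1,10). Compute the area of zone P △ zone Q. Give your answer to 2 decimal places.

18.00

|zone P∩zone Q|: x∈[1,4], y∈[3,7] → 3·4 = 12.
|zone P △ zone Q| = |zone P| + |zone Q| − 2·|zone P∩zone Q| = 12 + 30 − 24 = 18.00.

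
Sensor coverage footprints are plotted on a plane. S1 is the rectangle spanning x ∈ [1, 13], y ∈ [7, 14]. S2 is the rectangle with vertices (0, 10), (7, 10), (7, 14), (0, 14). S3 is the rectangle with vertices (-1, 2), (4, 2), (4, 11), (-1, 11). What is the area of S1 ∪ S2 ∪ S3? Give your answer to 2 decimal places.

By inclusion–exclusion:
Individual areas: |S1| = 84, |S2| = 28, |S3| = 45.
|S1∩S2|: x∈[1,7], y∈[10,14] → 6·4 = 24.
|S1∩S3|: x∈[1,4], y∈[7,11] → 3·4 = 12.
|S2∩S3|: x∈[0,4], y∈[10,11] → 4·1 = 4.
|S1∩S2∩S3| = 3.
|S1 ∪ S2 ∪ S3| = 157 − 40 + 3 = 120.00.

120.00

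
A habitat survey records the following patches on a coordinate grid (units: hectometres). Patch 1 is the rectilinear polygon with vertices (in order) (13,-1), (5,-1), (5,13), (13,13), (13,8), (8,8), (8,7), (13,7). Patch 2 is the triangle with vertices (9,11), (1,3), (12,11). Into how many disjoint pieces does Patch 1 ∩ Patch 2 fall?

1

Patch 1 ∩ Patch 2 is a single connected region.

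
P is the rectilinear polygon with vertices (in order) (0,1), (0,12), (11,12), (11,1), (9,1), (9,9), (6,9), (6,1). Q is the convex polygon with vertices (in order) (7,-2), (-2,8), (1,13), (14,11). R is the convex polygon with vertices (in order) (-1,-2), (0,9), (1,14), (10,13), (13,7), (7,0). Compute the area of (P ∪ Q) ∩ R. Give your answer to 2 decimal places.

|P ∪ Q| = 145.4907.
|(P ∪ Q) ∩ R| = 125.05.

125.05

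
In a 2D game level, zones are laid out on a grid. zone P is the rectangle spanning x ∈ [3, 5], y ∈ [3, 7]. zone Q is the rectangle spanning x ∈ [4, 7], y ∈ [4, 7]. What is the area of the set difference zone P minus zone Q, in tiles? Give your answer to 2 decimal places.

|zone P∩zone Q|: x∈[4,5], y∈[4,7] → 1·3 = 3.
|zone P| = 8.
|zone P ∖ zone Q| = |zone P| − |zone P∩zone Q| = 8 − 3 = 5.00.

5.00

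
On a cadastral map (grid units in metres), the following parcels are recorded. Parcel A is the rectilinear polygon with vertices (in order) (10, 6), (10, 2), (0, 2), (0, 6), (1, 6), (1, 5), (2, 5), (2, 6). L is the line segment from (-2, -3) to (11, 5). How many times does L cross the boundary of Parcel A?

2

The segment meets the boundary at (10,4.385), (6.125,2).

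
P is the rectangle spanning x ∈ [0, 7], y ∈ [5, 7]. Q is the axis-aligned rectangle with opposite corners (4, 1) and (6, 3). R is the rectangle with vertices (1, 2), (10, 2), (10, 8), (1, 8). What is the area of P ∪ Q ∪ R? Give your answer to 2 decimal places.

58.00

By inclusion–exclusion:
Individual areas: |P| = 14, |Q| = 4, |R| = 54.
|P∩Q| = 0 (no overlap).
|P∩R|: x∈[1,7], y∈[5,7] → 6·2 = 12.
|Q∩R|: x∈[4,6], y∈[2,3] → 2·1 = 2.
|P∩Q∩R| = 0.
|P ∪ Q ∪ R| = 72 − 14 + 0 = 58.00.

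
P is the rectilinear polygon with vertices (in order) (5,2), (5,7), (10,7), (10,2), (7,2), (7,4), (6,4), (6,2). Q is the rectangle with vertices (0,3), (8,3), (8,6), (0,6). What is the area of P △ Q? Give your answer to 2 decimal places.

31.00

|P| = 23, |Q| = 24, |P∩Q| = 8.
|P △ Q| = |P| + |Q| − 2·|P∩Q| = 23 + 24 − 16 = 31.00.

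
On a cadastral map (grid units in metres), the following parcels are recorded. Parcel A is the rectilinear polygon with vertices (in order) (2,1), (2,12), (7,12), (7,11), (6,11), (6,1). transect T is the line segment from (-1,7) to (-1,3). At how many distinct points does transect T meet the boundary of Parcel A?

0

The segment lies entirely outside Parcel A and never meets its boundary.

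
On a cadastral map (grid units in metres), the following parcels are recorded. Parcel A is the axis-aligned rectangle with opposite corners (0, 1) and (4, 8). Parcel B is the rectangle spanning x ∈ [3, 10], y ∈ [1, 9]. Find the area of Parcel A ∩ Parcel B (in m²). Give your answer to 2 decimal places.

|Parcel A∩Parcel B|: x∈[3,4], y∈[1,8] → 1·7 = 7.

7.00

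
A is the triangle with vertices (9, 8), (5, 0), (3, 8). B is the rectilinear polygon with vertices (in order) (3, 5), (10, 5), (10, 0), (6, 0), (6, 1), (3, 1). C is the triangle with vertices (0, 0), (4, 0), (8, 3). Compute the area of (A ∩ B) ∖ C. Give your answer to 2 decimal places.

7.91

|A ∩ B| = 9.
|(A ∩ B) ∩ C| = 1.0918.
|(A ∩ B) ∖ C| = 9 − 1.0918 = 7.91.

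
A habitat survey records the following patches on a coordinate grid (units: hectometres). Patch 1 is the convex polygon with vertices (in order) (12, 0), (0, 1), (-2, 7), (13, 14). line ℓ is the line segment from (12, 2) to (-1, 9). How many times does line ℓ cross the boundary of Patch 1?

The segment meets the boundary at (0.526,8.179).

1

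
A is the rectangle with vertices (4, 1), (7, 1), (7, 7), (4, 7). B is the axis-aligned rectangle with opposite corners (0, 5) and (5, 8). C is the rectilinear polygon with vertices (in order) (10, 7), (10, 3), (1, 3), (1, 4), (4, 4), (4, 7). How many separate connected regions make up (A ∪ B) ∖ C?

2

(A ∪ B) ∖ C splits into 2 disjoint pieces (area 6, area 13).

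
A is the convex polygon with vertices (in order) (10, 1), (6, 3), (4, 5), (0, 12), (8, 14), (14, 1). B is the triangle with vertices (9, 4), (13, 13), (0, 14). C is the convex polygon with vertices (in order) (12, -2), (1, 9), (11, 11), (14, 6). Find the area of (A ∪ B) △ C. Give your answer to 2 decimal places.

|A ∪ B| = 111.8372.
|(A ∪ B) ∩ C| = 66.1957.
|(A ∪ B) △ C| = 111.8372 + 83 − 132.3913 = 62.45.

62.45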